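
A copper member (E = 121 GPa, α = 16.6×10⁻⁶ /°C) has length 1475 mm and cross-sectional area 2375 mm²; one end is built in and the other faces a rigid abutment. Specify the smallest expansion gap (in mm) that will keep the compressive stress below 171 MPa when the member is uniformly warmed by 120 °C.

g ≈ 0.854 mm

With no wall the member would lengthen by αΔT L = 16.6×10⁻⁶ × 120 × 1475 = 2.938 mm.
At the allowable stress the elastic shortening the wall may impose is σL/E = 171 × 1475 / (121×10³) = 2.085 mm.
So the gap has to take up the difference, g_min = δ_free − σL/E = 2.938 − 2.085 = 0.8537 mm.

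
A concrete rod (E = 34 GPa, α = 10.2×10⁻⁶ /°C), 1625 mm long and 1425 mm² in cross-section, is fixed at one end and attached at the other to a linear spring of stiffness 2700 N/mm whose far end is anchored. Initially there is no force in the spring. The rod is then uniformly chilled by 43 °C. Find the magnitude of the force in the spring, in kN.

The unrestrained thermal change is αΔT L = 10.2×10⁻⁶ × 43 × 1625 = 0.7127 mm.
With a force P in the spring, the elastic change of the rod is PL/(AE) and that of the spring is P/k; compatibility requires their sum to equal δ_free.
P [ L/(AE) + 1/k ] = δ_free → P [ 1625/(1425×34×10³) + 1/(2700) ] = 0.7127.
P = 0.7127 / 0.0004039 = 1765 N.

P ≈ 1.76 kN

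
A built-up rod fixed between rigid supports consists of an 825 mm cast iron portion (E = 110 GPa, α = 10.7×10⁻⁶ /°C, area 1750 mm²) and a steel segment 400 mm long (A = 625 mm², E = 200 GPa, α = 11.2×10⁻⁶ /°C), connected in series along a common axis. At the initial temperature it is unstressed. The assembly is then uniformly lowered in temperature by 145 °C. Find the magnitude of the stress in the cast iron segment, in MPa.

σ ≈ 147 MPa (tensile)

Free thermal contraction of the whole bar: Σ αᵢΔT Lᵢ = 10.7×10⁻⁶×145×825 + 11.2×10⁻⁶×145×400 = 1.93 mm.
Since the ends are fixed, an axial force P builds up, equal in every segment, with P · Σ Lᵢ/(AᵢEᵢ) = δ_free.
Σ Lᵢ/(AᵢEᵢ) = 825/(1750×110×10³) + 400/(625×200×10³) = 7.486×10⁻⁶ mm/N.
P = 1.93 / 7.486×10⁻⁶ = 257800 N = 257.8 kN, tensile.
σ_{cast iron} = P / A = 257800 / 1750 = 147.3 MPa.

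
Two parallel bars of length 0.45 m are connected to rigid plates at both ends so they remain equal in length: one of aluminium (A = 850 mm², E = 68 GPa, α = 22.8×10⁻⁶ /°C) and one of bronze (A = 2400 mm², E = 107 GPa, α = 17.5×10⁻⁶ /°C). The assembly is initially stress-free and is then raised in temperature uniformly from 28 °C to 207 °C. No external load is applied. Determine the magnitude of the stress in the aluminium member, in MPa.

Equilibrium of a rigid end plate with no external load gives equal and opposite internal forces ±P in the two members. Since α_{aluminium} > α_{bronze}, heating drives the aluminium into compression and the bronze into tension.
Equating the net (thermal + elastic) strains gives |α₁ − α₂|·ΔT = P·[1/(A₁E₁) + 1/(A₂E₂)].
|α₁ − α₂|·ΔT = 5.3×10⁻⁶ × 179 = 0.0009487.
1/(A₁E₁) + 1/(A₂E₂) = 1/(850×68×10³) + 1/(2400×107×10³) = 2.12×10⁻⁸ N⁻¹.
P = 0.0009487 / 2.12×10⁻⁸ = 44760 N = 44.76 kN.
σ_{aluminium} = P/A₁ = 44760/850 = 52.66 MPa, compressive.

σ ≈ 52.7 MPa (compressive)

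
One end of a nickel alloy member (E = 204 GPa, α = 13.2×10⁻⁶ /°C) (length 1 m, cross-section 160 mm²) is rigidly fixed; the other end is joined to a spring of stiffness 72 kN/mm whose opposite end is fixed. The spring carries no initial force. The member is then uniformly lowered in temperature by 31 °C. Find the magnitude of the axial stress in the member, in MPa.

σ ≈ 57.4 MPa (tensile)

Free thermal contraction: δ_free = αΔT L = 13.2×10⁻⁶ × 31 × 1000 = 0.4092 mm.
Let P be the tensile force in the spring. The member extends elastically by PL/(AE) and the spring stretches by P/k; together these equal δ_free.
P [ L/(AE) + 1/k ] = δ_free → P [ 1000/(160×204×10³) + 1/(72×10³) ] = 0.4092.
P = 0.4092 / 4.453×10⁻⁵ = 9190 N.
σ = P/A = 9190/160 = 57.44 MPa.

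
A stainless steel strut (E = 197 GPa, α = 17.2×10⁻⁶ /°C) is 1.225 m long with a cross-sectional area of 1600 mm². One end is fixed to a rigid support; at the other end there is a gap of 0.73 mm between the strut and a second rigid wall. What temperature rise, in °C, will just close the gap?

ΔT ≈ 34.6 °C

The gap closes when αΔT L = 0.73 mm, since the strut is still unstressed at that instant.
ΔT = 0.73 / (17.2×10⁻⁶ × 1225) = 34.65 °C.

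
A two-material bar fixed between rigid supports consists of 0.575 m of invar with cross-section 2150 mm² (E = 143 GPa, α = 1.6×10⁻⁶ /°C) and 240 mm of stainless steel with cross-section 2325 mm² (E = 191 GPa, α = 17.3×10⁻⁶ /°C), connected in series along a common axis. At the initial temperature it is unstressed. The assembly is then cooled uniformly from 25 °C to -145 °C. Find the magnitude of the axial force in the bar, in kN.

Free thermal contraction of the whole bar: Σ αᵢΔT Lᵢ = 1.6×10⁻⁶×170×575 + 17.3×10⁻⁶×170×240 = 0.8622 mm.
The walls prevent any net length change, so an axial force P (same in every segment) develops. Compatibility: P · Σ Lᵢ/(AᵢEᵢ) = δ_free.
The series flexibility is Σ Lᵢ/(AᵢEᵢ) = 575/(2150×143×10³) + 240/(2325×191×10³) = 2.411×10⁻⁶ mm/N.
P = 0.8622 / 2.411×10⁻⁶ = 357700 N = 357.7 kN, tensile.

P ≈ 358 kN (tensile)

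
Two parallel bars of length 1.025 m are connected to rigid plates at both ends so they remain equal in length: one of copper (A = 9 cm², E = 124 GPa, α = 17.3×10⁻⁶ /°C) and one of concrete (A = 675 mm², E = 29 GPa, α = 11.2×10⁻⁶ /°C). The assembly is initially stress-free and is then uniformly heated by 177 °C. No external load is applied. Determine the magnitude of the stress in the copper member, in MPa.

σ ≈ 20 MPa (compressive)

Both members must finish at the same length. With the larger α, the copper tends to over-expand; the plates restrain it, putting the copper in compression and the concrete in tension. With no external load the two internal forces are equal and opposite, magnitude P.
Setting the final lengths equal and cancelling L: (α₁ − α₂)ΔT = P/(A₁E₁) + P/(A₂E₂).
|α₁ − α₂|·ΔT = 6.1×10⁻⁶ × 177 = 0.00108.
1/(A₁E₁) + 1/(A₂E₂) = 1/(900×124×10³) + 1/(675×29×10³) = 6.005×10⁻⁸ N⁻¹.
P = 0.00108 / 6.005×10⁻⁸ = 17980 N = 17.98 kN.
σ_{copper} = P/A₁ = 17980/900 = 19.98 MPa, compressive.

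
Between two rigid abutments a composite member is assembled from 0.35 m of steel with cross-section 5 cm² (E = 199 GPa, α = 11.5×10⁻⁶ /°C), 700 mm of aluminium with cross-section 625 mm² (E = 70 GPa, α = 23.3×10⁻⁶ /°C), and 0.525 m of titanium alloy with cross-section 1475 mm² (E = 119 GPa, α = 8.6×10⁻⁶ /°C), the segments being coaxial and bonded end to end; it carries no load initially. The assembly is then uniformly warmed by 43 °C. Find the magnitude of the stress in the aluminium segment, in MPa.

If the supports were absent, the total length change would be Σ αᵢΔT Lᵢ = 11.5×10⁻⁶×43×350 + 23.3×10⁻⁶×43×700 + 8.6×10⁻⁶×43×525 = 1.069 mm.
Since the ends are fixed, an axial force P builds up, equal in every segment, with P · Σ Lᵢ/(AᵢEᵢ) = δ_free.
The series flexibility is Σ Lᵢ/(AᵢEᵢ) = 350/(500×199×10³) + 700/(625×70×10³) + 525/(1475×119×10³) = 2.251×10⁻⁵ mm/N.
P = 1.069 / 2.251×10⁻⁵ = 47470 N = 47.47 kN, compressive.
σ_{aluminium} = P / A = 47470 / 625 = 75.96 MPa.

σ ≈ 76 MPa (compressive)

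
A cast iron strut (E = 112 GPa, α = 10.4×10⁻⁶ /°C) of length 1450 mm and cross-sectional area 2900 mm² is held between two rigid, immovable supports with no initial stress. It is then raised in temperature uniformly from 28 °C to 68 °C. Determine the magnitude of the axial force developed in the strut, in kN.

The ends cannot move, so σ = EαΔT = 112×10³ × 10.4×10⁻⁶ × 40 = 46.59 MPa.
Then P = σA = 46.59 × 2900 mm² = 135.1 kN, compressive.

P ≈ 135 kN (compressive)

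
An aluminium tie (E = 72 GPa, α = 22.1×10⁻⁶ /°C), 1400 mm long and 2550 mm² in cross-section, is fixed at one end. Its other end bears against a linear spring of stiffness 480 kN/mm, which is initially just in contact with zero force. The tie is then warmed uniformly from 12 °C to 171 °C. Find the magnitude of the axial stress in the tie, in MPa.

σ ≈ 199 MPa (compressive)

If the spring were absent the tie would lengthen by αΔT L = 22.1×10⁻⁶ × 159 × 1400 = 4.919 mm.
With a force P in the spring, the elastic change of the tie is PL/(AE) and that of the spring is P/k; compatibility requires their sum to equal δ_free.
P [ L/(AE) + 1/k ] = δ_free → P [ 1400/(2550×72×10³) + 1/(480×10³) ] = 4.919.
P = 4.919 / 9.709×10⁻⁶ = 506700 N.
σ = P/A = 506700/2550 = 198.7 MPa.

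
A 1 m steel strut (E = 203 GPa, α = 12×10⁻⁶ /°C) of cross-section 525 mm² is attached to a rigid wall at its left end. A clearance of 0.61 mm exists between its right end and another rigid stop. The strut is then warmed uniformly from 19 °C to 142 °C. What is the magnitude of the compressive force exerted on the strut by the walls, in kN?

P ≈ 92.3 kN

If the wall were absent the strut would grow by αΔT L = 12×10⁻⁶ × 123 × 1000 = 1.476 mm.
This exceeds the 0.61 mm gap, so the wall pushes back. The portion of expansion that must be recovered elastically is δ_free − gap = 1.476 − 0.61 = 0.866 mm.
That suppressed elongation corresponds to σ = E·Δ/L = 203×10³ × 0.866/1000 = 175.8 MPa.
Force on the wall = σA = 175.8 × 525 mm² = 92.29 kN.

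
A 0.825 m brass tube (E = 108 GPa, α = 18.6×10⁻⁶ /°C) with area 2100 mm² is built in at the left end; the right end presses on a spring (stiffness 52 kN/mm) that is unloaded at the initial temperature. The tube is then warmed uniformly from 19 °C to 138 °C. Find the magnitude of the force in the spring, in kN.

Free thermal expansion: δ_free = αΔT L = 18.6×10⁻⁶ × 119 × 825 = 1.826 mm.
Let P be the compressive force at the spring. The tube shortens elastically by PL/(AE) and the spring compresses by P/k; together these equal δ_free.
P [ L/(AE) + 1/k ] = δ_free → P [ 825/(2100×108×10³) + 1/(52×10³) ] = 1.826.
P = 1.826 / 2.287×10⁻⁵ = 79850 N.

P ≈ 79.9 kN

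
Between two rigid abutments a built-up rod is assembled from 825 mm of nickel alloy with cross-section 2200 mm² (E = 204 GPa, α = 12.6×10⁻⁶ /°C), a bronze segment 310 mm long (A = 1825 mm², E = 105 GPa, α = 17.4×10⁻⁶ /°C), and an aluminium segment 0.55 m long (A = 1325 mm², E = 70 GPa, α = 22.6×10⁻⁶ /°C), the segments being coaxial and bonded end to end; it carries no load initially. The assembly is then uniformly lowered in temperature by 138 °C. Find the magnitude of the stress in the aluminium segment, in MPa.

Free thermal contraction of the whole bar: Σ αᵢΔT Lᵢ = 12.6×10⁻⁶×138×825 + 17.4×10⁻⁶×138×310 + 22.6×10⁻⁶×138×550 = 3.894 mm.
The walls prevent any net length change, so an axial force P (same in every segment) develops. Compatibility: P · Σ Lᵢ/(AᵢEᵢ) = δ_free.
Σ Lᵢ/(AᵢEᵢ) = 825/(2200×204×10³) + 310/(1825×105×10³) + 550/(1325×70×10³) = 9.386×10⁻⁶ mm/N.
Hence P = δ_free / Σ(L/AE) = 3.894/9.386×10⁻⁶ = 414.9 kN (tensile).
σ_{aluminium} = P / A = 414900 / 1325 = 313.1 MPa.

σ ≈ 313 MPa (tensile)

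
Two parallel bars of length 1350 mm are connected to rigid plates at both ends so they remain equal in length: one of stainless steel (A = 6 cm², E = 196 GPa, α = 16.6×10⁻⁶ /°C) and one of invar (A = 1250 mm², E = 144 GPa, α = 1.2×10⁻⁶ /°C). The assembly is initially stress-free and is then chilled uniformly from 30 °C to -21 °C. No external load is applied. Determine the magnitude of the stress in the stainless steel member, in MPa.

σ ≈ 93.1 MPa (tensile)

Equilibrium of a rigid end plate with no external load gives equal and opposite internal forces ±P in the two members. Since α_{stainless steel} > α_{invar}, cooling drives the stainless steel into tension and the invar into compression.
Equating the net (thermal + elastic) strains gives |α₁ − α₂|·ΔT = P·[1/(A₁E₁) + 1/(A₂E₂)].
|α₁ − α₂|·ΔT = 15.4×10⁻⁶ × 51 = 0.0007854.
1/(A₁E₁) + 1/(A₂E₂) = 1/(600×196×10³) + 1/(1250×144×10³) = 1.406×10⁻⁸ N⁻¹.
P = 0.0007854 / 1.406×10⁻⁸ = 55860 N = 55.86 kN.
σ_{stainless steel} = P/A₁ = 55860/600 = 93.11 MPa, tensile.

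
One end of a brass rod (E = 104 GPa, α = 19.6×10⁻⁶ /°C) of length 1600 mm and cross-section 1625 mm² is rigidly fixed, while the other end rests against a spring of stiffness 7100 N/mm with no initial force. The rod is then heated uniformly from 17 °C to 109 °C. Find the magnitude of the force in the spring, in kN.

The unrestrained thermal change is αΔT L = 19.6×10⁻⁶ × 92 × 1600 = 2.885 mm.
Let P be the compressive force at the spring. The rod shortens elastically by PL/(AE) and the spring compresses by P/k; together these equal δ_free.
So P = δ_free / [L/(AE) + 1/k] = 2.885 / [ 1600/(1625×104×10³) + 1/(7100) ].
P = 2.885 / 0.0001503 = 19190 N.

P ≈ 19.2 kN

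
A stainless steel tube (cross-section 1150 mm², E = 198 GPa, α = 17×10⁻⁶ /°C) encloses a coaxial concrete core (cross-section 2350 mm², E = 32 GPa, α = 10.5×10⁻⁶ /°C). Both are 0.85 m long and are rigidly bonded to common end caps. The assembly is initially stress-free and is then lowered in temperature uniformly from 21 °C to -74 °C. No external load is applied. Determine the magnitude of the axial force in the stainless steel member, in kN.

P ≈ 34.9 kN (tensile in the stainless steel)

Equilibrium of a rigid end plate with no external load gives equal and opposite internal forces ±P in the two members. Since α_{stainless steel} > α_{concrete}, cooling drives the stainless steel into tension and the concrete into compression.
Compatibility of the two members (thermal + elastic change equal): (α₁ − α₂)ΔT = P·[1/(A₁E₁) + 1/(A₂E₂)].
|α₁ − α₂|·ΔT = 6.5×10⁻⁶ × 95 = 0.0006175.
1/(A₁E₁) + 1/(A₂E₂) = 1/(1150×198×10³) + 1/(2350×32×10³) = 1.769×10⁻⁸ N⁻¹.
So P = 0.0006175 / 1.769×10⁻⁸ = 34.91 kN.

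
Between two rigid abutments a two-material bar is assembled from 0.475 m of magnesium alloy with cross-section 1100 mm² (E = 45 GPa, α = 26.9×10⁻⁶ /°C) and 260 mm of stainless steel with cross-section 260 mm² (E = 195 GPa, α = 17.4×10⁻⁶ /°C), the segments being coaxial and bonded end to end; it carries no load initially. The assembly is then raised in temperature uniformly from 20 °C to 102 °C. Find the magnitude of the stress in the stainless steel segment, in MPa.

With the walls removed the bar would change length by δ_free = Σ αᵢΔT Lᵢ = 26.9×10⁻⁶×82×475 + 17.4×10⁻⁶×82×260 = 1.419 mm.
The rigid supports impose zero overall length change; the single axial force P common to all segments must satisfy P Σ Lᵢ/(AᵢEᵢ) = δ_free.
Σ Lᵢ/(AᵢEᵢ) = 475/(1100×45×10³) + 260/(260×195×10³) = 1.472×10⁻⁵ mm/N.
So P = 1.419 / 1.472×10⁻⁵ = 96.35 kN, compressive.
σ_{stainless steel} = P / A = 96350 / 260 = 370.6 MPa.

σ ≈ 371 MPa (compressive)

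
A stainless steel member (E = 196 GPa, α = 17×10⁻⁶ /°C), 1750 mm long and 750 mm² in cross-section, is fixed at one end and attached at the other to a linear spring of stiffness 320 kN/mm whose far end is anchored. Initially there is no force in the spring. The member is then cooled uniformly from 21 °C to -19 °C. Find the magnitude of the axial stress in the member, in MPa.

σ ≈ 106 MPa (tensile)

The unrestrained thermal change is αΔT L = 17×10⁻⁶ × 40 × 1750 = 1.19 mm.
With a force P in the spring, the elastic change of the member is PL/(AE) and that of the spring is P/k; compatibility requires their sum to equal δ_free.
So P = δ_free / [L/(AE) + 1/k] = 1.19 / [ 1750/(750×196×10³) + 1/(320×10³) ].
P = 1.19 / 1.503×10⁻⁵ = 79180 N.
σ = P/A = 79180/750 = 105.6 MPa.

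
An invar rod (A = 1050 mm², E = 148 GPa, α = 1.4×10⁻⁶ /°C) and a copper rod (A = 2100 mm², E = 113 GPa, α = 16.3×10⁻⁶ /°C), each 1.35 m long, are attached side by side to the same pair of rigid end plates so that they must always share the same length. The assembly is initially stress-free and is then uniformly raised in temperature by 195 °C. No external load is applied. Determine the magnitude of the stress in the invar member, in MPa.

σ ≈ 260 MPa (tensile)

Both members must finish at the same length. With the larger α, the copper tends to over-expand; the plates restrain it, putting the copper in compression and the invar in tension. With no external load the two internal forces are equal and opposite, magnitude P.
Equating the net (thermal + elastic) strains gives |α₁ − α₂|·ΔT = P·[1/(A₁E₁) + 1/(A₂E₂)].
|α₁ − α₂|·ΔT = 14.9×10⁻⁶ × 195 = 0.002906.
1/(A₁E₁) + 1/(A₂E₂) = 1/(1050×148×10³) + 1/(2100×113×10³) = 1.065×10⁻⁸ N⁻¹.
So P = 0.002906 / 1.065×10⁻⁸ = 272.8 kN.
σ_{invar} = P/A₁ = 272800/1050 = 259.8 MPa, tensile.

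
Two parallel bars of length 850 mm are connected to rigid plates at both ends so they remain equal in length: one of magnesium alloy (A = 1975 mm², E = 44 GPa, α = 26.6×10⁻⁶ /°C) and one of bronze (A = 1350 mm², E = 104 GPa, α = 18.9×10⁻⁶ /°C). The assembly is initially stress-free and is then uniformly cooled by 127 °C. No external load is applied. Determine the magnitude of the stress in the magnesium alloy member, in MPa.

Equilibrium of a rigid end plate with no external load gives equal and opposite internal forces ±P in the two members. Since α_{magnesium alloy} > α_{bronze}, cooling drives the magnesium alloy into tension and the bronze into compression.
Equating the net (thermal + elastic) strains gives |α₁ − α₂|·ΔT = P·[1/(A₁E₁) + 1/(A₂E₂)].
|α₁ − α₂|·ΔT = 7.7×10⁻⁶ × 127 = 0.0009779.
1/(A₁E₁) + 1/(A₂E₂) = 1/(1975×44×10³) + 1/(1350×104×10³) = 1.863×10⁻⁸ N⁻¹.
So P = 0.0009779 / 1.863×10⁻⁸ = 52.49 kN.
σ_{magnesium alloy} = P/A₁ = 52490/1975 = 26.58 MPa, tensile.

σ ≈ 26.6 MPa (tensile)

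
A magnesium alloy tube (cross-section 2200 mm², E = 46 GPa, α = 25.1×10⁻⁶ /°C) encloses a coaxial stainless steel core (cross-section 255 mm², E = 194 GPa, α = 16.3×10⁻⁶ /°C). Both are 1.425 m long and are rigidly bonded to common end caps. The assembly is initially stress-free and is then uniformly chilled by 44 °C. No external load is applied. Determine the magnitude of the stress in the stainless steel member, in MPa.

Equilibrium of a rigid end plate with no external load gives equal and opposite internal forces ±P in the two members. Since α_{magnesium alloy} > α_{stainless steel}, cooling drives the magnesium alloy into tension and the stainless steel into compression.
Compatibility of the two members (thermal + elastic change equal): (α₁ − α₂)ΔT = P·[1/(A₁E₁) + 1/(A₂E₂)].
|α₁ − α₂|·ΔT = 8.8×10⁻⁶ × 44 = 0.0003872.
1/(A₁E₁) + 1/(A₂E₂) = 1/(2200×46×10³) + 1/(255×194×10³) = 3.01×10⁻⁸ N⁻¹.
P = 0.0003872 / 3.01×10⁻⁸ = 12870 N = 12.87 kN.
σ_{stainless steel} = P/A₂ = 12870/255 = 50.45 MPa, compressive.

σ ≈ 50.5 MPa (compressive)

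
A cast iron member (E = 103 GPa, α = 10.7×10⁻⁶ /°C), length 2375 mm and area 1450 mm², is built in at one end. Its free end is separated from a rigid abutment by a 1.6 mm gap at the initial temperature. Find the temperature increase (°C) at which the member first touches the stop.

ΔT ≈ 63 °C

Contact occurs when the free expansion equals the gap: αΔT L = 1.6 mm.
So ΔT = g/(αL) = 1.6/(10.7×10⁻⁶ × 2375) = 62.96 °C.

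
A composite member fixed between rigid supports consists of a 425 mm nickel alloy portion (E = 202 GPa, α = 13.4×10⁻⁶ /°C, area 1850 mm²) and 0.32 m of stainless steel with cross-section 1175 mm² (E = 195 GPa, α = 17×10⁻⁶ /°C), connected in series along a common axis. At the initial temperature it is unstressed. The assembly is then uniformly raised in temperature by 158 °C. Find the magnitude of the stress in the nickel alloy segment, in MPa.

σ ≈ 375 MPa (compressive)

Free thermal expansion of the whole bar: Σ αᵢΔT Lᵢ = 13.4×10⁻⁶×158×425 + 17×10⁻⁶×158×320 = 1.759 mm.
The walls prevent any net length change, so an axial force P (same in every segment) develops. Compatibility: P · Σ Lᵢ/(AᵢEᵢ) = δ_free.
The series flexibility is Σ Lᵢ/(AᵢEᵢ) = 425/(1850×202×10³) + 320/(1175×195×10³) = 2.534×10⁻⁶ mm/N.
Hence P = δ_free / Σ(L/AE) = 1.759/2.534×10⁻⁶ = 694.3 kN (compressive).
σ_{nickel alloy} = P / A = 694300 / 1850 = 375.3 MPa.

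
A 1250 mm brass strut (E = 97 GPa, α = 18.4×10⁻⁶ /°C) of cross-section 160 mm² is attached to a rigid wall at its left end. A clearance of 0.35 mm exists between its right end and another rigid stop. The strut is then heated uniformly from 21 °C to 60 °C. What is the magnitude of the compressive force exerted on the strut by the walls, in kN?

Free thermal elongation = αΔT L = 18.4×10⁻⁶ × 39 × 1250 = 0.897 mm.
This exceeds the 0.35 mm gap, so the wall pushes back. The portion of expansion that must be recovered elastically is δ_free − gap = 0.897 − 0.35 = 0.547 mm.
That suppressed elongation corresponds to σ = E·Δ/L = 97×10³ × 0.547/1250 = 42.45 MPa.
Force on the wall = σA = 42.45 × 160 mm² = 6.792 kN.

P ≈ 6.79 kN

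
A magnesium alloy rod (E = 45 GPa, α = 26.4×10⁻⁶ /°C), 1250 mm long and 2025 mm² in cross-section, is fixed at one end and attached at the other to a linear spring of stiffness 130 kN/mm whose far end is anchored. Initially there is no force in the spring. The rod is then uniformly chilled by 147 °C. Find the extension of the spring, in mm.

δ ≈ 1.74 mm

If the spring were absent the rod would shorten by αΔT L = 26.4×10⁻⁶ × 147 × 1250 = 4.851 mm.
Let P be the tensile force in the spring. The rod extends elastically by PL/(AE) and the spring stretches by P/k; together these equal δ_free.
P [ L/(AE) + 1/k ] = δ_free → P [ 1250/(2025×45×10³) + 1/(130×10³) ] = 4.851.
P = 4.851 / 2.141×10⁻⁵ = 226600 N.
Spring extension = P/k = 226600/(130×10³) = 1.743 mm.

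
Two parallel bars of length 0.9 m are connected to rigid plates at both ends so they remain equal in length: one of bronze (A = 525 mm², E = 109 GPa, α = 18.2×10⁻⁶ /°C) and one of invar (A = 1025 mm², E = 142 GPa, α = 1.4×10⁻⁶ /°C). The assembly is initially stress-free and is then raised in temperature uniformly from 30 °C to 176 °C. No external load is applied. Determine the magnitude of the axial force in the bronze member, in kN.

P ≈ 101 kN (compressive in the bronze)

Both members must finish at the same length. With the larger α, the bronze tends to over-expand; the plates restrain it, putting the bronze in compression and the invar in tension. With no external load the two internal forces are equal and opposite, magnitude P.
Compatibility of the two members (thermal + elastic change equal): (α₁ − α₂)ΔT = P·[1/(A₁E₁) + 1/(A₂E₂)].
|α₁ − α₂|·ΔT = 16.8×10⁻⁶ × 146 = 0.002453.
1/(A₁E₁) + 1/(A₂E₂) = 1/(525×109×10³) + 1/(1025×142×10³) = 2.435×10⁻⁸ N⁻¹.
P = 0.002453 / 2.435×10⁻⁸ = 100800 N = 100.8 kN.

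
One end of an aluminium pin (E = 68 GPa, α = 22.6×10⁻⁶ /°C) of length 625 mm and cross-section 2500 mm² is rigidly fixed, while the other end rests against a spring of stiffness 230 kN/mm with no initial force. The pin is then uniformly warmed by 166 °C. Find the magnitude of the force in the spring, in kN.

P ≈ 292 kN

The unrestrained thermal change is αΔT L = 22.6×10⁻⁶ × 166 × 625 = 2.345 mm.
With a force P in the spring, the elastic change of the pin is PL/(AE) and that of the spring is P/k; compatibility requires their sum to equal δ_free.
So P = δ_free / [L/(AE) + 1/k] = 2.345 / [ 625/(2500×68×10³) + 1/(230×10³) ].
P = 2.345 / 8.024×10⁻⁶ = 292200 N.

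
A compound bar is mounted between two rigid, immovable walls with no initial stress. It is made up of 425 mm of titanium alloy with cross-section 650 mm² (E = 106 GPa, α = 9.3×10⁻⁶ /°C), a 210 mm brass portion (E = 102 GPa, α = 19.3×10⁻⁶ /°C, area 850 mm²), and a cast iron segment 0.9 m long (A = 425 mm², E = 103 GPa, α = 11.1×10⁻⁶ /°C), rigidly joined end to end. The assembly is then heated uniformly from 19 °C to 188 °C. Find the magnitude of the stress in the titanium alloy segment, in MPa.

σ ≈ 161 MPa (compressive)

Free thermal expansion of the whole bar: Σ αᵢΔT Lᵢ = 9.3×10⁻⁶×169×425 + 19.3×10⁻⁶×169×210 + 11.1×10⁻⁶×169×900 = 3.041 mm.
Since the ends are fixed, an axial force P builds up, equal in every segment, with P · Σ Lᵢ/(AᵢEᵢ) = δ_free.
Σ Lᵢ/(AᵢEᵢ) = 425/(650×106×10³) + 210/(850×102×10³) + 900/(425×103×10³) = 2.915×10⁻⁵ mm/N.
P = 3.041 / 2.915×10⁻⁵ = 104300 N = 104.3 kN, compressive.
σ_{titanium alloy} = P / A = 104300 / 650 = 160.5 MPa.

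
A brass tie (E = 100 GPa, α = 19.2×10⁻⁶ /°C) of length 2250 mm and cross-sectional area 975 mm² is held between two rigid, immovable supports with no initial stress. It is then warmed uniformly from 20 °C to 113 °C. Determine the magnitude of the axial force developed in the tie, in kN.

P ≈ 174 kN (compressive)

With zero net strain, σ = E·αΔT = 100 GPa × 19.2×10⁻⁶ × 93 = 178.6 MPa.
Axial force P = σA = 178.6 × 975 = 174100 N = 174.1 kN, compressive.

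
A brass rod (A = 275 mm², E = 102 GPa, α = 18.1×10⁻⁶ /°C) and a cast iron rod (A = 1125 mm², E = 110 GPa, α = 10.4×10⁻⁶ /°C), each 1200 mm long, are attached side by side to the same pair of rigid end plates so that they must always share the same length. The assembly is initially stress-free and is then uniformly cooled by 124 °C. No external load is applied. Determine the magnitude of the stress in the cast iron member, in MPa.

The brass has the larger α, so on cooling it would change length more than the cast iron if both were free. The rigid plates force a common final length, so the brass is put into tension and the cast iron into compression, with equal and opposite forces P (no external load).
Equating the net (thermal + elastic) strains gives |α₁ − α₂|·ΔT = P·[1/(A₁E₁) + 1/(A₂E₂)].
|α₁ − α₂|·ΔT = 7.7×10⁻⁶ × 124 = 0.0009548.
1/(A₁E₁) + 1/(A₂E₂) = 1/(275×102×10³) + 1/(1125×110×10³) = 4.373×10⁻⁸ N⁻¹.
P = 0.0009548 / 4.373×10⁻⁸ = 21830 N = 21.83 kN.
σ_{cast iron} = P/A₂ = 21830/1125 = 19.41 MPa, compressive.

σ ≈ 19.4 MPa (compressive)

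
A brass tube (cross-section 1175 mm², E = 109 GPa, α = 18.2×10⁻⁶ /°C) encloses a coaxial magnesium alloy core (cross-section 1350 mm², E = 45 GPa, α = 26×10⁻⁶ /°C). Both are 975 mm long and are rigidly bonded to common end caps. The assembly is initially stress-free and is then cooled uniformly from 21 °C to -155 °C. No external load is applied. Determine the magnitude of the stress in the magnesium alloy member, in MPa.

Equilibrium of a rigid end plate with no external load gives equal and opposite internal forces ±P in the two members. Since α_{magnesium alloy} > α_{brass}, cooling drives the magnesium alloy into tension and the brass into compression.
Equating the net (thermal + elastic) strains gives |α₁ − α₂|·ΔT = P·[1/(A₁E₁) + 1/(A₂E₂)].
|α₁ − α₂|·ΔT = 7.8×10⁻⁶ × 176 = 0.001373.
1/(A₁E₁) + 1/(A₂E₂) = 1/(1175×109×10³) + 1/(1350×45×10³) = 2.427×10⁻⁸ N⁻¹.
P = 0.001373 / 2.427×10⁻⁸ = 56570 N = 56.57 kN.
σ_{magnesium alloy} = P/A₂ = 56570/1350 = 41.9 MPa, tensile.

σ ≈ 41.9 MPa (tensile)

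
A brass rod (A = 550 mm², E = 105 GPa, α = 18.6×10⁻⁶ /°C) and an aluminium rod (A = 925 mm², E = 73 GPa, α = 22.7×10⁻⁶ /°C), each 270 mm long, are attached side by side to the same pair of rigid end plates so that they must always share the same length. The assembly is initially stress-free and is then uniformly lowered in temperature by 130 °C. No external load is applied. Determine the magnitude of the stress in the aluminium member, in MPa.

σ ≈ 17.9 MPa (tensile)

Both members must finish at the same length. With the larger α, the aluminium tends to over-contract; the plates restrain it, putting the aluminium in tension and the brass in compression. With no external load the two internal forces are equal and opposite, magnitude P.
Setting the final lengths equal and cancelling L: (α₁ − α₂)ΔT = P/(A₁E₁) + P/(A₂E₂).
|α₁ − α₂|·ΔT = 4.1×10⁻⁶ × 130 = 0.000533.
1/(A₁E₁) + 1/(A₂E₂) = 1/(550×105×10³) + 1/(925×73×10³) = 3.213×10⁻⁸ N⁻¹.
P = 0.000533 / 3.213×10⁻⁸ = 16590 N = 16.59 kN.
σ_{aluminium} = P/A₂ = 16590/925 = 17.94 MPa, tensile.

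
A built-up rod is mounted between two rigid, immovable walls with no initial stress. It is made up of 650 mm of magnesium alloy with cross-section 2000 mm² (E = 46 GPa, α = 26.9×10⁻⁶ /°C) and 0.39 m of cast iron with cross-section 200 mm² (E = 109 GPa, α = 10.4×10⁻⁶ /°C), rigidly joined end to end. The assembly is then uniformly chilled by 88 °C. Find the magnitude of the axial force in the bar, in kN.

If the supports were absent, the total length change would be Σ αᵢΔT Lᵢ = 26.9×10⁻⁶×88×650 + 10.4×10⁻⁶×88×390 = 1.896 mm.
Since the ends are fixed, an axial force P builds up, equal in every segment, with P · Σ Lᵢ/(AᵢEᵢ) = δ_free.
The series flexibility is Σ Lᵢ/(AᵢEᵢ) = 650/(2000×46×10³) + 390/(200×109×10³) = 2.496×10⁻⁵ mm/N.
So P = 1.896 / 2.496×10⁻⁵ = 75.96 kN, tensile.

P ≈ 76 kN (tensile)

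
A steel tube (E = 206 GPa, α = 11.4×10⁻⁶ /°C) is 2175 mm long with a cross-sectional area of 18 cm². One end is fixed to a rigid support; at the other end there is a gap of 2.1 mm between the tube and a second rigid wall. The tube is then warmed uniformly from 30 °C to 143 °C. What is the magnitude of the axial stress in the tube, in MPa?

Free thermal elongation = αΔT L = 11.4×10⁻⁶ × 113 × 2175 = 2.802 mm.
The gap closes (δ_free > 2.1 mm) and the wall then resists a further 2.802 − 2.1 = 0.7018 mm of expansion.
Compatibility: PL/(AE) = 0.7018 mm, so σ = P/A = E × (0.7018/2175) = 66.47 MPa.

σ ≈ 66.5 MPa (compressive)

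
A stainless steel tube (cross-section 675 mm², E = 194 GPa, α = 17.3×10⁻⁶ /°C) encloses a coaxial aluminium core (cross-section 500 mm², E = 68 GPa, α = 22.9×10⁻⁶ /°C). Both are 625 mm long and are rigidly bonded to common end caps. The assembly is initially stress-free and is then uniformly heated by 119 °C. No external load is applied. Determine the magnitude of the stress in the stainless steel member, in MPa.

The aluminium has the larger α, so on heating it would change length more than the stainless steel if both were free. The rigid plates force a common final length, so the aluminium is put into compression and the stainless steel into tension, with equal and opposite forces P (no external load).
Compatibility of the two members (thermal + elastic change equal): (α₁ − α₂)ΔT = P·[1/(A₁E₁) + 1/(A₂E₂)].
|α₁ − α₂|·ΔT = 5.6×10⁻⁶ × 119 = 0.0006664.
1/(A₁E₁) + 1/(A₂E₂) = 1/(675×194×10³) + 1/(500×68×10³) = 3.705×10⁻⁸ N⁻¹.
So P = 0.0006664 / 3.705×10⁻⁸ = 17.99 kN.
σ_{stainless steel} = P/A₁ = 17990/675 = 26.65 MPa, tensile.

σ ≈ 26.6 MPa (tensile)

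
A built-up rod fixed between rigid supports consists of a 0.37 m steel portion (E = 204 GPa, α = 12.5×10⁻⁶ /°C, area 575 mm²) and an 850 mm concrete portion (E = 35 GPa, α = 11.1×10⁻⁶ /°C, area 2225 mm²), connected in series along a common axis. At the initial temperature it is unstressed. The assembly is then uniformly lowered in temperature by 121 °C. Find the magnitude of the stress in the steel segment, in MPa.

σ ≈ 210 MPa (tensile)

Free thermal contraction of the whole bar: Σ αᵢΔT Lᵢ = 12.5×10⁻⁶×121×370 + 11.1×10⁻⁶×121×850 = 1.701 mm.
Since the ends are fixed, an axial force P builds up, equal in every segment, with P · Σ Lᵢ/(AᵢEᵢ) = δ_free.
Σ Lᵢ/(AᵢEᵢ) = 370/(575×204×10³) + 850/(2225×35×10³) = 1.407×10⁻⁵ mm/N.
P = 1.701 / 1.407×10⁻⁵ = 120900 N = 120.9 kN, tensile.
σ_{steel} = P / A = 120900 / 575 = 210.3 MPa.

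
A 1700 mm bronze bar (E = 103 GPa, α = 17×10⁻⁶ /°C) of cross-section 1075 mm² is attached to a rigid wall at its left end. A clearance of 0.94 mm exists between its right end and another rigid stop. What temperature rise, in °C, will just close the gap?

ΔT ≈ 32.5 °C

The gap closes when αΔT L = 0.94 mm, since the bar is still unstressed at that instant.
ΔT = 0.94 / (17×10⁻⁶ × 1700) = 32.53 °C.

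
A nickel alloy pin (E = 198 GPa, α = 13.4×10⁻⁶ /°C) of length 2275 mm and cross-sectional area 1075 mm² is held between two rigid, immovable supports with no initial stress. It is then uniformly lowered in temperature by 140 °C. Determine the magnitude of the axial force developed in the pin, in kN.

Full restraint means ε = 0, so the stress is σ = EαΔT = 198×10³ × 13.4×10⁻⁶ × 140 = 371.4 MPa.
Then P = σA = 371.4 × 1075 mm² = 399.3 kN, tensile.

P ≈ 399 kN (tensile)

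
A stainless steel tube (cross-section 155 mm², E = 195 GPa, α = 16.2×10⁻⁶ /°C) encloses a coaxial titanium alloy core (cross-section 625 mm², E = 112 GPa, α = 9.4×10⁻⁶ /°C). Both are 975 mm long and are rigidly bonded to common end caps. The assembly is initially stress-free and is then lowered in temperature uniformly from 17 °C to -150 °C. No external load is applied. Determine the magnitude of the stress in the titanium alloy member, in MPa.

σ ≈ 38.4 MPa (compressive)

Both members must finish at the same length. With the larger α, the stainless steel tends to over-contract; the plates restrain it, putting the stainless steel in tension and the titanium alloy in compression. With no external load the two internal forces are equal and opposite, magnitude P.
Setting the final lengths equal and cancelling L: (α₁ − α₂)ΔT = P/(A₁E₁) + P/(A₂E₂).
|α₁ − α₂|·ΔT = 6.8×10⁻⁶ × 167 = 0.001136.
1/(A₁E₁) + 1/(A₂E₂) = 1/(155×195×10³) + 1/(625×112×10³) = 4.737×10⁻⁸ N⁻¹.
So P = 0.001136 / 4.737×10⁻⁸ = 23.97 kN.
σ_{titanium alloy} = P/A₂ = 23970/625 = 38.36 MPa, compressive.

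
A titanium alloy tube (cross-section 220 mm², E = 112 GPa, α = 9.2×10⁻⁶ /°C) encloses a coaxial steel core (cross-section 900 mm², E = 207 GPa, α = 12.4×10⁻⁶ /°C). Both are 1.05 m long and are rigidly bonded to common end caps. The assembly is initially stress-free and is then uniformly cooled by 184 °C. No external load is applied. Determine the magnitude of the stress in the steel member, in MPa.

σ ≈ 14.2 MPa (tensile)

The steel has the larger α, so on cooling it would change length more than the titanium alloy if both were free. The rigid plates force a common final length, so the steel is put into tension and the titanium alloy into compression, with equal and opposite forces P (no external load).
Setting the final lengths equal and cancelling L: (α₁ − α₂)ΔT = P/(A₁E₁) + P/(A₂E₂).
|α₁ − α₂|·ΔT = 3.2×10⁻⁶ × 184 = 0.0005888.
1/(A₁E₁) + 1/(A₂E₂) = 1/(220×112×10³) + 1/(900×207×10³) = 4.595×10⁻⁸ N⁻¹.
So P = 0.0005888 / 4.595×10⁻⁸ = 12.81 kN.
σ_{steel} = P/A₂ = 12810/900 = 14.24 MPa, tensile.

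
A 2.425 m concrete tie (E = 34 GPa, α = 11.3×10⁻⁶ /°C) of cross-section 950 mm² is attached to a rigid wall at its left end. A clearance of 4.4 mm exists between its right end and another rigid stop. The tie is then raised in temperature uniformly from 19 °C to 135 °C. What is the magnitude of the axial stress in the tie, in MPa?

σ ≈ 0 MPa

If the wall were absent the tie would grow by αΔT L = 11.3×10⁻⁶ × 116 × 2425 = 3.179 mm.
This is smaller than the 4.4 mm clearance, so the tie expands freely without reaching the stop — the stress is zero.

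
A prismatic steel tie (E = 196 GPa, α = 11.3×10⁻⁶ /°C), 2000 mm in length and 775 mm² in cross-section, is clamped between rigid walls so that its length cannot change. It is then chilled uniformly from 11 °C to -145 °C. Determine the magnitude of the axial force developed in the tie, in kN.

The ends cannot move, so σ = EαΔT = 196×10³ × 11.3×10⁻⁶ × 156 = 345.5 MPa.
P = AEαΔT = 775 × 196×10³ × 11.3×10⁻⁶ × 156 = 267.8 kN (tensile).

P ≈ 268 kN (tensile)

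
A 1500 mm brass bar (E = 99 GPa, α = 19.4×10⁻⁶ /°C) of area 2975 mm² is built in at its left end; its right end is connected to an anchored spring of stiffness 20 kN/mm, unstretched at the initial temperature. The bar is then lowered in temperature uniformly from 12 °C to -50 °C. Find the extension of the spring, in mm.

Free thermal contraction: δ_free = αΔT L = 19.4×10⁻⁶ × 62 × 1500 = 1.804 mm.
Let P be the tensile force in the spring. The bar extends elastically by PL/(AE) and the spring stretches by P/k; together these equal δ_free.
So P = δ_free / [L/(AE) + 1/k] = 1.804 / [ 1500/(2975×99×10³) + 1/(20×10³) ].
P = 1.804 / 5.509×10⁻⁵ = 32750 N.
Spring extension = P/k = 32750/(20×10³) = 1.637 mm.

δ ≈ 1.64 mm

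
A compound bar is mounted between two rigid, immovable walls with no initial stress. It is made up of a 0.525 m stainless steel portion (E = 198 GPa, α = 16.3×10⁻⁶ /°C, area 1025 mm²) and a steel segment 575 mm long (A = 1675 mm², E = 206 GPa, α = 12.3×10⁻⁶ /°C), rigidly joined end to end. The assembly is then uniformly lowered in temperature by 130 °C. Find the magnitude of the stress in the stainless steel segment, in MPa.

σ ≈ 466 MPa (tensile)

If the supports were absent, the total length change would be Σ αᵢΔT Lᵢ = 16.3×10⁻⁶×130×525 + 12.3×10⁻⁶×130×575 = 2.032 mm.
Since the ends are fixed, an axial force P builds up, equal in every segment, with P · Σ Lᵢ/(AᵢEᵢ) = δ_free.
The series flexibility is Σ Lᵢ/(AᵢEᵢ) = 525/(1025×198×10³) + 575/(1675×206×10³) = 4.253×10⁻⁶ mm/N.
Hence P = δ_free / Σ(L/AE) = 2.032/4.253×10⁻⁶ = 477.7 kN (tensile).
σ_{stainless steel} = P / A = 477700 / 1025 = 466.1 MPa.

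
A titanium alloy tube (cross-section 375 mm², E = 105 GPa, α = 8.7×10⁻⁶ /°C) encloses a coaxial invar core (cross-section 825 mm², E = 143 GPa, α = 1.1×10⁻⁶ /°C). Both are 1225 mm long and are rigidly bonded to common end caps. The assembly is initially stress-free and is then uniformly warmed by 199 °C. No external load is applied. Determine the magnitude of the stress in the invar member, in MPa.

σ ≈ 54.1 MPa (tensile)

Equilibrium of a rigid end plate with no external load gives equal and opposite internal forces ±P in the two members. Since α_{titanium alloy} > α_{invar}, heating drives the titanium alloy into compression and the invar into tension.
Compatibility of the two members (thermal + elastic change equal): (α₁ − α₂)ΔT = P·[1/(A₁E₁) + 1/(A₂E₂)].
|α₁ − α₂|·ΔT = 7.6×10⁻⁶ × 199 = 0.001512.
1/(A₁E₁) + 1/(A₂E₂) = 1/(375×105×10³) + 1/(825×143×10³) = 3.387×10⁻⁸ N⁻¹.
So P = 0.001512 / 3.387×10⁻⁸ = 44.65 kN.
σ_{invar} = P/A₂ = 44650/825 = 54.12 MPa, tensile.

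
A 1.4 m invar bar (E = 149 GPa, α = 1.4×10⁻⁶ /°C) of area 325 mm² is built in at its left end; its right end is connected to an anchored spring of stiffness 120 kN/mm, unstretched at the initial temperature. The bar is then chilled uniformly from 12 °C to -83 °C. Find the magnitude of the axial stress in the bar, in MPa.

If the spring were absent the bar would shorten by αΔT L = 1.4×10⁻⁶ × 95 × 1400 = 0.1862 mm.
With a force P in the spring, the elastic change of the bar is PL/(AE) and that of the spring is P/k; compatibility requires their sum to equal δ_free.
So P = δ_free / [L/(AE) + 1/k] = 0.1862 / [ 1400/(325×149×10³) + 1/(120×10³) ].
P = 0.1862 / 3.724×10⁻⁵ = 4999 N.
σ = P/A = 4999/325 = 15.38 MPa.

σ ≈ 15.4 MPa (tensile)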